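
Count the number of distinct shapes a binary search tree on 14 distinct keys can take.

Rooted binary trees with 14 nodes (each child slot possibly empty) number C_14.
C_14 = C_13 · 2(2·13+1)/(13+2) = 742900 · 54/15 = 2674440.

2674440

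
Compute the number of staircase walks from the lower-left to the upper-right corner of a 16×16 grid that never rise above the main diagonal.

35357670

Sub-diagonal monotone paths from (0,0) to (16,16) biject with Dyck paths of semilength 16, giving C_16.
C_16 = C(32,16)/17 = 601080390/17 = 35357670.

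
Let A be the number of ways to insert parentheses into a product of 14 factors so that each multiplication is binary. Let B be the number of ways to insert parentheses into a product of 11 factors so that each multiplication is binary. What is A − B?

726104

Ways to associate a product of 14 factors correspond to binary trees on 14 leaves, so the count is C_13. So A = C_13 = 742900.
Parenthesizations of m factors correspond to full binary trees with m leaves, counted by C_{m−1}; m = 11 gives C_10. So B = C_10 = 16796.
A − B = 742900 − 16796 = 726104.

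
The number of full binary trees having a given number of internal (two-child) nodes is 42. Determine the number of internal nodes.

5

Full binary trees with n internal nodes are counted by C_n. Since C_5 = 42, the index is 5.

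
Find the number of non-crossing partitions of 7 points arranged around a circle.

The non-crossing partitions of [7] form a lattice of size C_7.
C_7 = C(14,7)/8 = 3432/8 = 429.

429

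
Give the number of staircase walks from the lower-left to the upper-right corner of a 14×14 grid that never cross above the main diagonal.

Monotone paths in an n×n grid that stay weakly below the diagonal are counted by C_n; here n = 14.
C_14 = C_13 · 2(2·13+1)/(13+2) = 742900 · 54/15 = 2674440.

2674440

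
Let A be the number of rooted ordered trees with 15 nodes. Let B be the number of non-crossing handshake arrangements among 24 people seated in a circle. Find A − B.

Rooted ordered (plane) trees on m nodes have m−1 edges and are counted by C_{m−1}; m = 15 gives C_14. So A = C_14 = 2674440.
With 24 = 2·12 people, non-crossing handshake pairings are non-crossing perfect matchings on a circle, counted by C_12. So B = C_12 = 208012.
A − B = 2674440 − 208012 = 2466428.

2466428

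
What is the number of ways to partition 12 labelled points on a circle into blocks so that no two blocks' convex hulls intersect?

Non-crossing partitions of an n-element set are counted by C_n; here n = 12.
C_12 = C(24,12)/13 = 2704156/13 = 208012.

208012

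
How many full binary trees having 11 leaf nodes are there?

Full binary trees with 11 leaves have 11−1 = 10 internal nodes, so there are C_10 of them.
C_10 = C_9 · 2(2·9+1)/(9+2) = 4862 · 38/11 = 16796.

16796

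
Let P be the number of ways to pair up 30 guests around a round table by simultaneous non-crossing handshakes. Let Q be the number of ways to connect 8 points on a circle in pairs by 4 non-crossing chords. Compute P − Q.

With 30 = 2·15 people, non-crossing handshake pairings are non-crossing perfect matchings on a circle, counted by C_15. So P = C_15 = 9694845.
Non-crossing perfect matchings of 2n points on a circle are counted by C_n; with 8 points, n = 4. So Q = C_4 = 14.
P − Q = 9694845 − 14 = 9694831.

9694831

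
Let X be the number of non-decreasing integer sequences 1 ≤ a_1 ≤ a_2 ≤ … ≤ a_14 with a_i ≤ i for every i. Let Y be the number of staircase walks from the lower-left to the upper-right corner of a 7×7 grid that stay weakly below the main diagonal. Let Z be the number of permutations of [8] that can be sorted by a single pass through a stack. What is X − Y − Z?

Weakly increasing sequences with a_i ≤ i biject with Dyck paths of semilength 14, so there are C_14. So X = C_14 = 2674440.
Sub-diagonal monotone paths from (0,0) to (7,7) biject with Dyck paths of semilength 7, giving C_7. So Y = C_7 = 429.
Stack-sortable permutations are exactly the 231-avoiding ones, counted by C_n; here n = 8. So Z = C_8 = 1430.
X − Y − Z = 2674440 − 429 − 1430 = 2672581.

2672581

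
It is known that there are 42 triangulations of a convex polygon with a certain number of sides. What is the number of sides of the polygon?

7

Triangulations of a convex m-gon are counted by C_{m−2}. Since C_5 = 42, the index is 5.
So m − 2 = 5, giving m = 7 sides.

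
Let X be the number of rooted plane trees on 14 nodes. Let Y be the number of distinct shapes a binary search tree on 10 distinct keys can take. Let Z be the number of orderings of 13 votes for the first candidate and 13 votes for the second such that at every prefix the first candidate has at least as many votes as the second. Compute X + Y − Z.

16796

A rooted plane tree on 14 nodes has 13 edges, and such trees are counted by C_13. So X = C_13 = 742900.
There are C_n binary search tree shapes on n keys; with n = 10 that is C_10. So Y = C_10 = 16796.
Reading a vote for the leader as '(' and for the other as ')' turns such a sequence into a balanced string of 13 pairs, so the count is C_13. So Z = C_13 = 742900.
X + Y − Z = 742900 + 16796 − 742900 = 16796.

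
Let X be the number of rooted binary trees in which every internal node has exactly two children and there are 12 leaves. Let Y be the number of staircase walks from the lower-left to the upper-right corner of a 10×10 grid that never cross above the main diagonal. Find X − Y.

A full binary tree with L leaves has L−1 internal nodes and is counted by C_{L−1}; L = 12 gives C_11. So X = C_11 = 58786.
Sub-diagonal monotone paths from (0,0) to (10,10) biject with Dyck paths of semilength 10, giving C_10. So Y = C_10 = 16796.
X − Y = 58786 − 16796 = 41990.

41990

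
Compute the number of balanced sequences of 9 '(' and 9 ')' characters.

4862

A balanced arrangement of 9 bracket pairs is a Dyck word of semilength 9, so the count is C_9.
C_9 = C_8 · 2(2·8+1)/(8+2) = 1430 · 34/10 = 4862.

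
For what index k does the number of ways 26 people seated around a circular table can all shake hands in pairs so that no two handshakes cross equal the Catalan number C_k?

Non-crossing handshake pairings of 2n people are counted by C_n; 26 people gives n = 13.

13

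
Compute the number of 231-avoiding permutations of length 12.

208012

For any fixed pattern of length 3, the pattern-avoiding permutations of [12] number C_12.
C_12 = C(24,12)/13 = 2704156/13 = 208012.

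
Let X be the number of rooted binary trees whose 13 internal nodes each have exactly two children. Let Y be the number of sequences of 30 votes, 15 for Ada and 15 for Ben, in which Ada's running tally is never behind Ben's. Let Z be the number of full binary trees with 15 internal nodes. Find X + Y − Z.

742900

Full binary trees with n internal nodes are counted by C_n; here n = 13. So X = C_13 = 742900.
Reading a vote for the leader as '(' and for the other as ')' turns such a sequence into a balanced string of 15 pairs, so the count is C_15. So Y = C_15 = 9694845.
Full binary trees with n internal nodes are counted by C_n; here n = 15. So Z = C_15 = 9694845.
X + Y − Z = 742900 + 9694845 − 9694845 = 742900.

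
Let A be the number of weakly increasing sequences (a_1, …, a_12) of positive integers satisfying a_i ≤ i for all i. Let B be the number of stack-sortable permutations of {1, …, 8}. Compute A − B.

Weakly increasing sequences with a_i ≤ i biject with Dyck paths of semilength 12, so there are C_12. So A = C_12 = 208012.
By Knuth's characterisation, the stack-sortable permutations of length 8 are the 231-avoiders, numbering C_8. So B = C_8 = 1430.
A − B = 208012 − 1430 = 206582.

206582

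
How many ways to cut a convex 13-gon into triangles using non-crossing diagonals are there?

A convex 13-gon is triangulated into 11 triangles, and the number of such triangulations is the Catalan number C_{13−2} = C_11.
C_11 = 58786.

58786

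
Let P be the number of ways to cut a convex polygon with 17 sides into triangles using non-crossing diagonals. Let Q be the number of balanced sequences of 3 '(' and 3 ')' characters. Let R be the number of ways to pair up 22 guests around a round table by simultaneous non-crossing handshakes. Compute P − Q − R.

The number of triangulations of a 17-gon is the Catalan number C_15 (index = sides − 2). So P = C_15 = 9694845.
With 3 pairs the number of balanced bracket strings is the Catalan number C_3. So Q = C_3 = 5.
Non-crossing handshake pairings of 2n people are counted by C_n; 22 people gives n = 11. So R = C_11 = 58786.
P − Q − R = 9694845 − 5 − 58786 = 9636054.

9636054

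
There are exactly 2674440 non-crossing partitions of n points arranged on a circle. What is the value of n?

Non-crossing partitions of [n] are counted by C_n, and C_14 = 2674440.

14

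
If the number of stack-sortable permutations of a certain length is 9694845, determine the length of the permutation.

15

Stack-sortable permutations of [n] are counted by C_n; 9694845 = C_15.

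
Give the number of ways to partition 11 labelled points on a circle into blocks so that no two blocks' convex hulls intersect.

58786

Non-crossing partitions of an n-element set are counted by C_n; here n = 11.
C_11 = 58786.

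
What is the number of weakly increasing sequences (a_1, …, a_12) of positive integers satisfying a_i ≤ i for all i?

208012

Weakly increasing sequences with a_i ≤ i biject with Dyck paths of semilength 12, so there are C_12.
C_12 = 208012.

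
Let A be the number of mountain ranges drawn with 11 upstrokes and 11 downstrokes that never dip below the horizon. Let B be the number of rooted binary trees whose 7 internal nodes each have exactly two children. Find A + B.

Paths of 11 up- and 11 down-steps that never dip below the axis are Dyck paths; their count is C_11. So A = C_11 = 58786.
The number of full binary trees on 7 internal nodes is the Catalan number C_7. So B = C_7 = 429.
A + B = 58786 + 429 = 59215.

59215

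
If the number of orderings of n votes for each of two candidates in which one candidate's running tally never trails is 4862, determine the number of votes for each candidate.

Such ballot sequences with n votes each are counted by C_n. Since C_9 = 4862, the index is 9.

9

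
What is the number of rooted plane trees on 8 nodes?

429

A rooted plane tree on 8 nodes has 7 edges, and such trees are counted by C_7.
C_7 = 429.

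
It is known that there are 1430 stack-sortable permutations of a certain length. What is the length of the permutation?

Stack-sortable permutations of [n] are counted by C_n. Since C_8 = 1430, the index is 8.

8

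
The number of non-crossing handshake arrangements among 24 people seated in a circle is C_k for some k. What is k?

12

Non-crossing handshake pairings of 2n people are counted by C_n; 24 people gives n = 12.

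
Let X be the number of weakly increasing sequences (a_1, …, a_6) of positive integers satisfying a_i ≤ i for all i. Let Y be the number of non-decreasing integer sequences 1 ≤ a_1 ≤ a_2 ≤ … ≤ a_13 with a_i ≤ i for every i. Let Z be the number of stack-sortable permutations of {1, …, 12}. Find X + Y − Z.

535020

Such sub-staircase sequences of length n are counted by C_n; here n = 6. So X = C_6 = 132.
Weakly increasing sequences with a_i ≤ i biject with Dyck paths of semilength 13, so there are C_13. So Y = C_13 = 742900.
Stack-sortable permutations are exactly the 231-avoiding ones, counted by C_n; here n = 12. So Z = C_12 = 208012.
X + Y − Z = 132 + 742900 − 208012 = 535020.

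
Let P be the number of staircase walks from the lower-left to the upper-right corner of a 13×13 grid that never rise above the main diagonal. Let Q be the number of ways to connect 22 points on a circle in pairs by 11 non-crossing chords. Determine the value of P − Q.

684114

Sub-diagonal monotone paths from (0,0) to (13,13) biject with Dyck paths of semilength 13, giving C_13. So P = C_13 = 742900.
Pairing 22 circle points by 11 non-crossing chords gives C_11 matchings. So Q = C_11 = 58786.
P − Q = 742900 − 58786 = 684114.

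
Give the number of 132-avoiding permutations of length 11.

Permutations of [n] avoiding any single length-3 pattern are counted by C_n; here n = 11.
C_11 = C(22,11)/12 = 705432/12 = 58786.

58786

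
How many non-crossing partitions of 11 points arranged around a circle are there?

58786

Non-crossing partitions of an n-element set are counted by C_n; here n = 11.
C_11 = 58786.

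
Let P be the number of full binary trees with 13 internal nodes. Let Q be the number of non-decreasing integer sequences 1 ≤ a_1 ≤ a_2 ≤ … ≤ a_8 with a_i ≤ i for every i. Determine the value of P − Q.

The number of full binary trees on 13 internal nodes is the Catalan number C_13. So P = C_13 = 742900.
Weakly increasing sequences with a_i ≤ i biject with Dyck paths of semilength 8, so there are C_8. So Q = C_8 = 1430.
P − Q = 742900 − 1430 = 741470.

741470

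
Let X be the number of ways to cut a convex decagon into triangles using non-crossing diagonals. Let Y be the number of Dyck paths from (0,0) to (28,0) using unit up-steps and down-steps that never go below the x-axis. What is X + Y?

Triangulations of a convex m-gon are counted by C_{m−2}; with m = 10 this is C_8. So X = C_8 = 1430.
Dyck paths of semilength n (length 2n) are counted by C_n; here n = 14. So Y = C_14 = 2674440.
X + Y = 1430 + 2674440 = 2675870.

2675870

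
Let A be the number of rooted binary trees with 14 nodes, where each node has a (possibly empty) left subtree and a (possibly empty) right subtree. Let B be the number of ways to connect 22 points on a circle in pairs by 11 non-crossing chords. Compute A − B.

There are C_n binary search tree shapes on n keys; with n = 14 that is C_14. So A = C_14 = 2674440.
Pairing 22 circle points by 11 non-crossing chords gives C_11 matchings. So B = C_11 = 58786.
A − B = 2674440 − 58786 = 2615654.

2615654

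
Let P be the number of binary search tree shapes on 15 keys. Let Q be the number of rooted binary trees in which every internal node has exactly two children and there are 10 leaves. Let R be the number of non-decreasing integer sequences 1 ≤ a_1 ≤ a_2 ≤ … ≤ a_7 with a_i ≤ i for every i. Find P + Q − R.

Binary trees (left/right distinguished) on n nodes are counted by C_n; here n = 15. So P = C_15 = 9694845.
A full binary tree with L leaves has L−1 internal nodes and is counted by C_{L−1}; L = 10 gives C_9. So Q = C_9 = 4862.
Weakly increasing sequences with a_i ≤ i biject with Dyck paths of semilength 7, so there are C_7. So R = C_7 = 429.
P + Q − R = 9694845 + 4862 − 429 = 9699278.

9699278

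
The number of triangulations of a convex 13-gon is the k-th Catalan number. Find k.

11

The number of triangulations of a 13-gon is the Catalan number C_11 (index = sides − 2).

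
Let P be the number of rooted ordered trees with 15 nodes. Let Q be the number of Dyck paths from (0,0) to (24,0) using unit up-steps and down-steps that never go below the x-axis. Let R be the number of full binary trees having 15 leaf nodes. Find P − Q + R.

5140868

A rooted plane tree on 15 nodes has 14 edges, and such trees are counted by C_14. So P = C_14 = 2674440.
Paths of 12 up- and 12 down-steps that never dip below the axis are Dyck paths; their count is C_12. So Q = C_12 = 208012.
A full binary tree with L leaves has L−1 internal nodes and is counted by C_{L−1}; L = 15 gives C_14. So R = C_14 = 2674440.
P − Q + R = 2674440 − 208012 + 2674440 = 5140868.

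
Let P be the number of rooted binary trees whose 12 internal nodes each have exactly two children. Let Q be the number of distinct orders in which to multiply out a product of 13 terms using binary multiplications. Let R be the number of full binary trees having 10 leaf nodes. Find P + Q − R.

411162

Full binary trees with n internal nodes are counted by C_n; here n = 12. So P = C_12 = 208012.
Bracketing 13 factors into binary products is counted by C_{13−1} = C_12. So Q = C_12 = 208012.
Full binary trees with 10 leaves have 10−1 = 9 internal nodes, so there are C_9 of them. So R = C_9 = 4862.
P + Q − R = 208012 + 208012 − 4862 = 411162.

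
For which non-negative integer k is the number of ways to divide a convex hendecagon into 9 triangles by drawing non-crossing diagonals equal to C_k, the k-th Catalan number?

The number of triangulations of an 11-gon is the Catalan number C_9 (index = sides − 2).

9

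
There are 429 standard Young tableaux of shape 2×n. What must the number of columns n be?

Standard Young tableaux of shape 2×n are counted by C_n. Since C_7 = 429, the index is 7.

7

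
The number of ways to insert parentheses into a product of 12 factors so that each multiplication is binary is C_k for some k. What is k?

11

Parenthesizations of m factors correspond to full binary trees with m leaves, counted by C_{m−1}; m = 12 gives C_11.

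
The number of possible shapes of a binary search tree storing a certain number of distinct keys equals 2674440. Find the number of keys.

14

Binary search tree shapes on n keys are counted by C_n. The Catalan number equal to 2674440 is C_14.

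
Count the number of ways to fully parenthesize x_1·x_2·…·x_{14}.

742900

Bracketing 14 factors into binary products is counted by C_{14−1} = C_13.
C_13 = C(26,13)/14 = 10400600/14 = 742900.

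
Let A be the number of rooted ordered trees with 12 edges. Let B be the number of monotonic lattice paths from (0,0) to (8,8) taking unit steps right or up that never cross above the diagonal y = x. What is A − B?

206582

Rooted ordered trees with n edges are counted by C_n; here n = 12. So A = C_12 = 208012.
Sub-diagonal monotone paths from (0,0) to (8,8) biject with Dyck paths of semilength 8, giving C_8. So B = C_8 = 1430.
A − B = 208012 − 1430 = 206582.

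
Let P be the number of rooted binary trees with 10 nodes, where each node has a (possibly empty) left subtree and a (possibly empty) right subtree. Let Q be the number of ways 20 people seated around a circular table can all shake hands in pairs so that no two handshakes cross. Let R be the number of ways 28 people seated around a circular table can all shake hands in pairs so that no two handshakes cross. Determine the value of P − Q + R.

Binary trees (left/right distinguished) on n nodes are counted by C_n; here n = 10. So P = C_10 = 16796.
With 20 = 2·10 people, non-crossing handshake pairings are non-crossing perfect matchings on a circle, counted by C_10. So Q = C_10 = 16796.
Non-crossing handshake pairings of 2n people are counted by C_n; 28 people gives n = 14. So R = C_14 = 2674440.
P − Q + R = 16796 − 16796 + 2674440 = 2674440.

2674440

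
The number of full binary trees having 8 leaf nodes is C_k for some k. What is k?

A full binary tree with L leaves has L−1 internal nodes and is counted by C_{L−1}; L = 8 gives C_7.

7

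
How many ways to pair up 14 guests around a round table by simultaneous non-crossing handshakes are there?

429

Non-crossing handshake pairings of 2n people are counted by C_n; 14 people gives n = 7.
C_7 = 429.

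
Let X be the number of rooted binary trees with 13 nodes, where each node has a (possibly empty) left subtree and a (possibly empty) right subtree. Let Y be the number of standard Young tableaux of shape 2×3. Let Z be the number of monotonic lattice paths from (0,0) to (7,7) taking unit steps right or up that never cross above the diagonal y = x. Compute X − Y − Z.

There are C_n binary search tree shapes on n keys; with n = 13 that is C_13. So X = C_13 = 742900.
By the hook-length formula (or a Dyck-path bijection), SYT of shape 2×3 number C_3. So Y = C_3 = 5.
Sub-diagonal monotone paths from (0,0) to (7,7) biject with Dyck paths of semilength 7, giving C_7. So Z = C_7 = 429.
X − Y − Z = 742900 − 5 − 429 = 742466.

742466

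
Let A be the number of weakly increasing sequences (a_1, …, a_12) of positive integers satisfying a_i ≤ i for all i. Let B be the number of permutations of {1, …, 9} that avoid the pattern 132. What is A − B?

Weakly increasing sequences with a_i ≤ i biject with Dyck paths of semilength 12, so there are C_12. So A = C_12 = 208012.
Permutations of [n] avoiding any single length-3 pattern are counted by C_n; here n = 9. So B = C_9 = 4862.
A − B = 208012 − 4862 = 203150.

203150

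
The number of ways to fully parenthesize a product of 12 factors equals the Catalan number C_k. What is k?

Parenthesizations of m factors correspond to full binary trees with m leaves, counted by C_{m−1}; m = 12 gives C_11.

11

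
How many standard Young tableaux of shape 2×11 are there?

By the hook-length formula (or a Dyck-path bijection), SYT of shape 2×11 number C_11.
C_11 = C(22,11)/12 = 705432/12 = 58786.

58786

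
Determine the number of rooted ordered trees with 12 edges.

Rooted ordered trees with n edges are counted by C_n; here n = 12.
C_12 = C_11 · 2(2·11+1)/(11+2) = 58786 · 46/13 = 208012.

208012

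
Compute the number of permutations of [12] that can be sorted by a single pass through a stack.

208012

Stack-sortable permutations are exactly the 231-avoiding ones, counted by C_n; here n = 12.
C_12 = C(24,12)/13 = 2704156/13 = 208012.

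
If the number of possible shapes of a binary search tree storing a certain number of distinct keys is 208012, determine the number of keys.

Binary search tree shapes on n keys are counted by C_n; 208012 = C_12.

12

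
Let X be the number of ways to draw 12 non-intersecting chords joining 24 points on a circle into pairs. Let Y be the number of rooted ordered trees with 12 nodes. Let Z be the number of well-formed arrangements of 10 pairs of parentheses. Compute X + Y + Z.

283594

Non-crossing perfect matchings of 2n points on a circle are counted by C_n; with 24 points, n = 12. So X = C_12 = 208012.
A rooted plane tree on 12 nodes has 11 edges, and such trees are counted by C_11. So Y = C_11 = 58786.
With 10 pairs the number of balanced bracket strings is the Catalan number C_10. So Z = C_10 = 16796.
X + Y + Z = 208012 + 58786 + 16796 = 283594.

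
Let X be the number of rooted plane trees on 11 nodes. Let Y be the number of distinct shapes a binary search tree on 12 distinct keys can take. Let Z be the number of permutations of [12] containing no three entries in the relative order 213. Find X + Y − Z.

16796

A rooted plane tree on 11 nodes has 10 edges, and such trees are counted by C_10. So X = C_10 = 16796.
Rooted binary trees with 12 nodes (each child slot possibly empty) number C_12. So Y = C_12 = 208012.
For any fixed pattern of length 3, the pattern-avoiding permutations of [12] number C_12. So Z = C_12 = 208012.
X + Y − Z = 16796 + 208012 − 208012 = 16796.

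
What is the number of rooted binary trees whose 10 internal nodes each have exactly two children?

The number of full binary trees on 10 internal nodes is the Catalan number C_10.
C_10 = C(20,10)/11 = 184756/11 = 16796.

16796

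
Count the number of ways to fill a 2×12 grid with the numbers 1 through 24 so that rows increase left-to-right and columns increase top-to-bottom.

208012

By the hook-length formula (or a Dyck-path bijection), SYT of shape 2×12 number C_12.
C_12 = 208012.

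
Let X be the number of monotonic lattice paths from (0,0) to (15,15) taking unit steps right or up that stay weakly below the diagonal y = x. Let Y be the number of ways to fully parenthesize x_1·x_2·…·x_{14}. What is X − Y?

Sub-diagonal monotone paths from (0,0) to (15,15) biject with Dyck paths of semilength 15, giving C_15. So X = C_15 = 9694845.
Bracketing 14 factors into binary products is counted by C_{14−1} = C_13. So Y = C_13 = 742900.
X − Y = 9694845 − 742900 = 8951945.

8951945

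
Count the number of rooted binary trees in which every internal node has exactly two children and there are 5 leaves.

Full binary trees with 5 leaves have 5−1 = 4 internal nodes, so there are C_4 of them.
C_4 = C(8,4)/5 = 70/5 = 14.

14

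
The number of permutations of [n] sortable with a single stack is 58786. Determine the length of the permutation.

Stack-sortable permutations of [n] are counted by C_n; 58786 = C_11.

11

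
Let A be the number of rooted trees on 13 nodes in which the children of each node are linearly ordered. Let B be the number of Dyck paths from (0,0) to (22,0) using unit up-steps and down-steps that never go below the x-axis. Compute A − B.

149226

Rooted ordered (plane) trees on m nodes have m−1 edges and are counted by C_{m−1}; m = 13 gives C_12. So A = C_12 = 208012.
Dyck paths of semilength n (length 2n) are counted by C_n; here n = 11. So B = C_11 = 58786.
A − B = 208012 − 58786 = 149226.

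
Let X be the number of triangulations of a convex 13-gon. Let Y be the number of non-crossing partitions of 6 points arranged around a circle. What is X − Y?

58654

A convex 13-gon is triangulated into 11 triangles, and the number of such triangulations is the Catalan number C_{13−2} = C_11. So X = C_11 = 58786.
Non-crossing partitions of an n-element set are counted by C_n; here n = 6. So Y = C_6 = 132.
X − Y = 58786 − 132 = 58654.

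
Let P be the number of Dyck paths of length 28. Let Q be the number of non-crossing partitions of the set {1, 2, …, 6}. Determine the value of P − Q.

Paths of 14 up- and 14 down-steps that never dip below the axis are Dyck paths; their count is C_14. So P = C_14 = 2674440.
The non-crossing partitions of [6] form a lattice of size C_6. So Q = C_6 = 132.
P − Q = 2674440 − 132 = 2674308.

2674308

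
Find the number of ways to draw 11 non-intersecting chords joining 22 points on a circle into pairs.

58786

Non-crossing perfect matchings of 2n points on a circle are counted by C_n; with 22 points, n = 11.
C_11 = C(22,11)/12 = 705432/12 = 58786.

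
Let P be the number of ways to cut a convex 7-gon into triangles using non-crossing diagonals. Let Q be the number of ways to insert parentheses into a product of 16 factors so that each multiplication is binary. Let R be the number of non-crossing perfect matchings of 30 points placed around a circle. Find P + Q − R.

42

A convex 7-gon is triangulated into 5 triangles, and the number of such triangulations is the Catalan number C_{7−2} = C_5. So P = C_5 = 42.
Bracketing 16 factors into binary products is counted by C_{16−1} = C_15. So Q = C_15 = 9694845.
Non-crossing perfect matchings of 2n points on a circle are counted by C_n; with 30 points, n = 15. So R = C_15 = 9694845.
P + Q − R = 42 + 9694845 − 9694845 = 42.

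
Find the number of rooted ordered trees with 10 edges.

16796

A rooted plane tree with 10 edges has 11 nodes, and the count is C_10.
C_10 = 16796.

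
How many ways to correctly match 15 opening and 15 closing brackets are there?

9694845

With 15 pairs the number of balanced bracket strings is the Catalan number C_15.
C_15 = C_14 · 2(2·14+1)/(14+2) = 2674440 · 58/16 = 9694845.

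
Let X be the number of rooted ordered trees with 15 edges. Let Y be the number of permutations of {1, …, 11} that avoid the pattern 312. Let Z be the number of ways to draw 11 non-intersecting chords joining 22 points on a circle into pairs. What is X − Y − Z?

A rooted plane tree with 15 edges has 16 nodes, and the count is C_15. So X = C_15 = 9694845.
Permutations of [n] avoiding any single length-3 pattern are counted by C_n; here n = 11. So Y = C_11 = 58786.
Pairing 22 circle points by 11 non-crossing chords gives C_11 matchings. So Z = C_11 = 58786.
X − Y − Z = 9694845 − 58786 − 58786 = 9577273.

9577273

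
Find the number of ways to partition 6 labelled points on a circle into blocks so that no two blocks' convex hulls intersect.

The non-crossing partitions of [6] form a lattice of size C_6.
C_6 = C(12,6)/7 = 924/7 = 132.

132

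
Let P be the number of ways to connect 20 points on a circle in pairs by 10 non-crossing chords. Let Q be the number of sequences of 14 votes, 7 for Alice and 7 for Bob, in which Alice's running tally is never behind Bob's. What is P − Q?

16367

Pairing 20 circle points by 10 non-crossing chords gives C_10 matchings. So P = C_10 = 16796.
Ballot sequences with n votes each where one side never trails are Dyck words, counted by C_n; here n = 7. So Q = C_7 = 429.
P − Q = 16796 − 429 = 16367.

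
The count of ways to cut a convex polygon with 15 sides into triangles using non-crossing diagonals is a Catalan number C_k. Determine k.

13

The number of triangulations of a 15-gon is the Catalan number C_13 (index = sides − 2).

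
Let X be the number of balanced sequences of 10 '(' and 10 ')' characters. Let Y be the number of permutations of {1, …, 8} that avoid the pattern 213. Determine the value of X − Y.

15366

With 10 pairs the number of balanced bracket strings is the Catalan number C_10. So X = C_10 = 16796.
Permutations of [n] avoiding any single length-3 pattern are counted by C_n; here n = 8. So Y = C_8 = 1430.
X − Y = 16796 − 1430 = 15366.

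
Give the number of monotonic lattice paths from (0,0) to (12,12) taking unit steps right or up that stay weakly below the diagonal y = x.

208012

Monotone paths in an n×n grid that stay weakly below the diagonal are counted by C_n; here n = 12.
C_12 = C(24,12)/13 = 2704156/13 = 208012.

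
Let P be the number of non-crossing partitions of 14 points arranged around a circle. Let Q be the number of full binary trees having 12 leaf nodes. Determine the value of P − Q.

The non-crossing partitions of [14] form a lattice of size C_14. So P = C_14 = 2674440.
A full binary tree with L leaves has L−1 internal nodes and is counted by C_{L−1}; L = 12 gives C_11. So Q = C_11 = 58786.
P − Q = 2674440 − 58786 = 2615654.

2615654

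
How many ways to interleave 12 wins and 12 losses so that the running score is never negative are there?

208012

Ballot sequences with n votes each where one side never trails are Dyck words, counted by C_n; here n = 12.
C_12 = C(24,12)/13 = 2704156/13 = 208012.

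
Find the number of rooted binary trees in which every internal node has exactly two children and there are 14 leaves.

742900

A full binary tree with L leaves has L−1 internal nodes and is counted by C_{L−1}; L = 14 gives C_13.
C_13 = 742900.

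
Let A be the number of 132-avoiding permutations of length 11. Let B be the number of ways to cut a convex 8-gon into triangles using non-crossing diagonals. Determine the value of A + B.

58918

Permutations of [n] avoiding any single length-3 pattern are counted by C_n; here n = 11. So A = C_11 = 58786.
A convex 8-gon is triangulated into 6 triangles, and the number of such triangulations is the Catalan number C_{8−2} = C_6. So B = C_6 = 132.
A + B = 58786 + 132 = 58918.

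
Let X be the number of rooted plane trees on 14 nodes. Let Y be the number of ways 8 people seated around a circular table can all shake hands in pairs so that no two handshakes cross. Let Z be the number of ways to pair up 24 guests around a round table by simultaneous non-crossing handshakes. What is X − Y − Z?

A rooted plane tree on 14 nodes has 13 edges, and such trees are counted by C_13. So X = C_13 = 742900.
Non-crossing handshake pairings of 2n people are counted by C_n; 8 people gives n = 4. So Y = C_4 = 14.
With 24 = 2·12 people, non-crossing handshake pairings are non-crossing perfect matchings on a circle, counted by C_12. So Z = C_12 = 208012.
X − Y − Z = 742900 − 14 − 208012 = 534874.

534874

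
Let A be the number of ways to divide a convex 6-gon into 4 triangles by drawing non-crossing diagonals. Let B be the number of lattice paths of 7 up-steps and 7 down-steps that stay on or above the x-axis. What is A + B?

443

A convex 6-gon is triangulated into 4 triangles, and the number of such triangulations is the Catalan number C_{6−2} = C_4. So A = C_4 = 14.
Paths of 7 up- and 7 down-steps that never dip below the axis are Dyck paths; their count is C_7. So B = C_7 = 429.
A + B = 14 + 429 = 443.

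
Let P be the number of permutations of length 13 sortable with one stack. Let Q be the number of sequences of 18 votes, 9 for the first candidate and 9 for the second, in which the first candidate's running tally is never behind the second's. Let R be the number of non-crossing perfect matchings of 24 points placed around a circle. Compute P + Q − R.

By Knuth's characterisation, the stack-sortable permutations of length 13 are the 231-avoiders, numbering C_13. So P = C_13 = 742900.
Reading a vote for the leader as '(' and for the other as ')' turns such a sequence into a balanced string of 9 pairs, so the count is C_9. So Q = C_9 = 4862.
Pairing 24 circle points by 12 non-crossing chords gives C_12 matchings. So R = C_12 = 208012.
P + Q − R = 742900 + 4862 − 208012 = 539750.

539750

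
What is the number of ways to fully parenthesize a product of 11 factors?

Parenthesizations of m factors correspond to full binary trees with m leaves, counted by C_{m−1}; m = 11 gives C_10.
C_10 = C_9 · 2(2·9+1)/(9+2) = 4862 · 38/11 = 16796.

16796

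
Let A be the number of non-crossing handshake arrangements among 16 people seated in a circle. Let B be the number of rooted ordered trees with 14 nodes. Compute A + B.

744330

Non-crossing handshake pairings of 2n people are counted by C_n; 16 people gives n = 8. So A = C_8 = 1430.
A rooted plane tree on 14 nodes has 13 edges, and such trees are counted by C_13. So B = C_13 = 742900.
A + B = 1430 + 742900 = 744330.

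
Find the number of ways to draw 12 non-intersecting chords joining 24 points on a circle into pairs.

Pairing 24 circle points by 12 non-crossing chords gives C_12 matchings.
C_12 = C_11 · 2(2·11+1)/(11+2) = 58786 · 46/13 = 208012.

208012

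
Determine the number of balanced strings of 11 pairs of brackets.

58786

A balanced arrangement of 11 bracket pairs is a Dyck word of semilength 11, so the count is C_11.
C_11 = C(22,11)/12 = 705432/12 = 58786.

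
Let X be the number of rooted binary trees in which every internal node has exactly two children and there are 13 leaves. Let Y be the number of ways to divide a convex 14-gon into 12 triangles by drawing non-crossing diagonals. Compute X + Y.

Full binary trees with 13 leaves have 13−1 = 12 internal nodes, so there are C_12 of them. So X = C_12 = 208012.
Triangulations of a convex m-gon are counted by C_{m−2}; with m = 14 this is C_12. So Y = C_12 = 208012.
X + Y = 208012 + 208012 = 416024.

416024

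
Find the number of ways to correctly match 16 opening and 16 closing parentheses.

35357670

With 16 pairs the number of balanced bracket strings is the Catalan number C_16.
C_16 = 35357670.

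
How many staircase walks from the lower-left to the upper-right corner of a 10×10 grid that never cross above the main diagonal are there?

16796

Sub-diagonal monotone paths from (0,0) to (10,10) biject with Dyck paths of semilength 10, giving C_10.
C_10 = C_9 · 2(2·9+1)/(9+2) = 4862 · 38/11 = 16796.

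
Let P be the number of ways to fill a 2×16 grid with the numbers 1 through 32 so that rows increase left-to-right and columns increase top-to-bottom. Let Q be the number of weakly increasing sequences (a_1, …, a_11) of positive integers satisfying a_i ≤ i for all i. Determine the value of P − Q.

35298884

Standard Young tableaux of shape 2×n are counted by C_n; here n = 16. So P = C_16 = 35357670.
Such sub-staircase sequences of length n are counted by C_n; here n = 11. So Q = C_11 = 58786.
P − Q = 35357670 − 58786 = 35298884.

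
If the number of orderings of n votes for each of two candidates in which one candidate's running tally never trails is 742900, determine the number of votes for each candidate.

Such ballot sequences with n votes each are counted by C_n, and C_13 = 742900.

13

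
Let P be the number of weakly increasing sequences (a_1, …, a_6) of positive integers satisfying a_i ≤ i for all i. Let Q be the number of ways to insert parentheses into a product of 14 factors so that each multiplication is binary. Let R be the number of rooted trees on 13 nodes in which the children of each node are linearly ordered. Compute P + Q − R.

Such sub-staircase sequences of length n are counted by C_n; here n = 6. So P = C_6 = 132.
Bracketing 14 factors into binary products is counted by C_{14−1} = C_13. So Q = C_13 = 742900.
A rooted plane tree on 13 nodes has 12 edges, and such trees are counted by C_12. So R = C_12 = 208012.
P + Q − R = 132 + 742900 − 208012 = 535020.

535020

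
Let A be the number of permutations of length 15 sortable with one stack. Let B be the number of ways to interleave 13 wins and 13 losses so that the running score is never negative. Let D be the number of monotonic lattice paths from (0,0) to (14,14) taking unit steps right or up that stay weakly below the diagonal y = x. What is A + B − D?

7763305

By Knuth's characterisation, the stack-sortable permutations of length 15 are the 231-avoiders, numbering C_15. So A = C_15 = 9694845.
Reading a vote for the leader as '(' and for the other as ')' turns such a sequence into a balanced string of 13 pairs, so the count is C_13. So B = C_13 = 742900.
Sub-diagonal monotone paths from (0,0) to (14,14) biject with Dyck paths of semilength 14, giving C_14. So D = C_14 = 2674440.
A + B − D = 9694845 + 742900 − 2674440 = 7763305.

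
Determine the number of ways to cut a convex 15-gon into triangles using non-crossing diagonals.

742900

The number of triangulations of a 15-gon is the Catalan number C_13 (index = sides − 2).
C_13 = C(26,13)/14 = 10400600/14 = 742900.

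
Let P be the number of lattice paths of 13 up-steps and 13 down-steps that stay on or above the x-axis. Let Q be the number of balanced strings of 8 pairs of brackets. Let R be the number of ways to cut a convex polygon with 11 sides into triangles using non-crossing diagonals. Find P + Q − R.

739468

Dyck paths of semilength n (length 2n) are counted by C_n; here n = 13. So P = C_13 = 742900.
With 8 pairs the number of balanced bracket strings is the Catalan number C_8. So Q = C_8 = 1430.
Triangulations of a convex m-gon are counted by C_{m−2}; with m = 11 this is C_9. So R = C_9 = 4862.
P + Q − R = 742900 + 1430 − 4862 = 739468.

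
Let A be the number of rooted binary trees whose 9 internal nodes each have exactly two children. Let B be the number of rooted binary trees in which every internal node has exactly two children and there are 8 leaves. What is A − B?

4433

Full binary trees with n internal nodes are counted by C_n; here n = 9. So A = C_9 = 4862.
Full binary trees with 8 leaves have 8−1 = 7 internal nodes, so there are C_7 of them. So B = C_7 = 429.
A − B = 4862 − 429 = 4433.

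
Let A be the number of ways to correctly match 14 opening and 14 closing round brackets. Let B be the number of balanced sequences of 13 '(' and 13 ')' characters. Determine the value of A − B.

1931540

A balanced arrangement of 14 bracket pairs is a Dyck word of semilength 14, so the count is C_14. So A = C_14 = 2674440.
With 13 pairs the number of balanced bracket strings is the Catalan number C_13. So B = C_13 = 742900.
A − B = 2674440 − 742900 = 1931540.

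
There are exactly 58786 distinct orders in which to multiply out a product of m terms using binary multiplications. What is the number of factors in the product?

12

Parenthesizations of m factors are counted by C_{m−1}, and C_11 = 58786.
So the index is 11, and the number of factors is 11 + 1 = 12.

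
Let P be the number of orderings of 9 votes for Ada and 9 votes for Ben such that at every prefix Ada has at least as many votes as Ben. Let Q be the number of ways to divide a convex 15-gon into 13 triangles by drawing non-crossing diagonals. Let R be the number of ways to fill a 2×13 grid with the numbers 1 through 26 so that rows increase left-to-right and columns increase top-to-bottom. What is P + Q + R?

Reading a vote for the leader as '(' and for the other as ')' turns such a sequence into a balanced string of 9 pairs, so the count is C_9. So P = C_9 = 4862.
Triangulations of a convex m-gon are counted by C_{m−2}; with m = 15 this is C_13. So Q = C_13 = 742900.
Standard Young tableaux of shape 2×n are counted by C_n; here n = 13. So R = C_13 = 742900.
P + Q + R = 4862 + 742900 + 742900 = 1490662.

1490662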